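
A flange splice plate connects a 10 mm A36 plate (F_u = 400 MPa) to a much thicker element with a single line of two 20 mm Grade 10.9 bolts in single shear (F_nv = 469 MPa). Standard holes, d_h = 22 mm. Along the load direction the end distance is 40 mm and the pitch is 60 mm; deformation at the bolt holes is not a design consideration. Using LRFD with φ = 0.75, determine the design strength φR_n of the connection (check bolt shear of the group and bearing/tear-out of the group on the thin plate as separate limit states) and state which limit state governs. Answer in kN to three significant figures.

Bolt shear: A_b = π·20²/4 = 314.2 mm²; R_n = 469 × 314.2 × 2 × 1 / 1000 = 294.7 kN → 0.75 × 294.7 = 221 kN.
Bearing (1.5 l_c t F_u ≤ 3.0 d t F_u): upper limit = 3.0·20·10·400 / 1000 = 240 kN.
  Edge l_c = 40 − 22/2 = 29 → r_n = 174 kN; interior l_c = 60 − 22 = 38 → r_n = 228 kN.
  R_n,bearing = 1·174 + 1·228 = 402 kN → 0.75 × 402 = 302 kN.
Bolt shear governs: 221 kN.

221 kN (bolt shear governs)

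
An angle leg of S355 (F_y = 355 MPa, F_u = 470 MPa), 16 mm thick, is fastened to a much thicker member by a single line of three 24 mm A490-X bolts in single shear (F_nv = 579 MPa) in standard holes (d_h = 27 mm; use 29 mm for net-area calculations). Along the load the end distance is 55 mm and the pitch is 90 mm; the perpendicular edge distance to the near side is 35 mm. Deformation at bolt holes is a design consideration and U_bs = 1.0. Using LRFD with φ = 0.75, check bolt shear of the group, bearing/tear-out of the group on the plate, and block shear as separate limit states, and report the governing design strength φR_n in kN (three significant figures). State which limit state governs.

589 kN (bolt shear governs)

Bolt shear: A_b = π·24²/4 = 452.4 mm²; R_n = 579 × 452.4 × 3 × 1 / 1000 = 785.8 kN → 0.75 × 785.8 = 589 kN.
Bearing: edge l_c = 41.5, r_n = 374.5 kN; interior l_c = 63, r_n = 433.2 kN; R_n = 374.5 + 2·433.2 = 1241 kN → 931 kN.
Block shear: A_gv = 3760, A_nv = 2600, A_nt = 328 mm²; R_n = min(0.6F_uA_nv, 0.6F_yA_gv) + U_bs·F_u·A_nt = 887.4 kN → 666 kN.
Bolt shear governs: 589 kN.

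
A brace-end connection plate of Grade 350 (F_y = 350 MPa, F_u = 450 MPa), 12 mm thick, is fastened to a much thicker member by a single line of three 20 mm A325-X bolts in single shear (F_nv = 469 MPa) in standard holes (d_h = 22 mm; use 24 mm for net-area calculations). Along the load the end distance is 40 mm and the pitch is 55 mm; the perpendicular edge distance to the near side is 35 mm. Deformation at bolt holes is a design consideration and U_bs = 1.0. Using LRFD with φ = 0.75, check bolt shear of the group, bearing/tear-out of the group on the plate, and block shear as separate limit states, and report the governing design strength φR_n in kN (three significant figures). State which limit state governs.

Bolt shear: A_b = π·20²/4 = 314.2 mm²; R_n = 469 × 314.2 × 3 × 1 / 1000 = 442 kN → 0.75 × 442 = 332 kN.
Bearing: edge l_c = 29, r_n = 187.9 kN; interior l_c = 33, r_n = 213.8 kN; R_n = 187.9 + 2·213.8 = 615.6 kN → 462 kN.
Block shear: A_gv = 1800, A_nv = 1080, A_nt = 276 mm²; R_n = min(0.6F_uA_nv, 0.6F_yA_gv) + U_bs·F_u·A_nt = 415.8 kN → 312 kN.
Block shear governs: 312 kN.

312 kN (block shear governs)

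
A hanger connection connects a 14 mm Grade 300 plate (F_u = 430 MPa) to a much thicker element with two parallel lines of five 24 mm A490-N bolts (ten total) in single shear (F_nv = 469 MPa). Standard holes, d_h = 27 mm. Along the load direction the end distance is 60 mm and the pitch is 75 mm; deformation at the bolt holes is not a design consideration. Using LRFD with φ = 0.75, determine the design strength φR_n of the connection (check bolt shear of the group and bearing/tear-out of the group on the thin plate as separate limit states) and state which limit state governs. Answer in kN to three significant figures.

Bolt shear: A_b = π·24²/4 = 452.4 mm²; R_n = 469 × 452.4 × 10 × 1 / 1000 = 2122 kN → 0.75 × 2122 = 1590 kN.
Bearing (1.5 l_c t F_u ≤ 3.0 d t F_u): upper limit = 3.0·24·14·430 / 1000 = 433.4 kN.
  Edge l_c = 60 − 27/2 = 46.5 → r_n = 419.9 kN; interior l_c = 75 − 27 = 48 → r_n = 433.4 kN.
  R_n,bearing = 2·419.9 + 8·433.4 = 4307 kN → 0.75 × 4307 = 3230 kN.
Bolt shear governs: 1590 kN.

1590 kN (bolt shear governs)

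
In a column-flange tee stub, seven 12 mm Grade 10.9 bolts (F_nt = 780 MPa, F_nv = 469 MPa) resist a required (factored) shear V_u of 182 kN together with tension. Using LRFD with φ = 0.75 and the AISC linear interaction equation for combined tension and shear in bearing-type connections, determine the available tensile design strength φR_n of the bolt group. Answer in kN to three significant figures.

299 kN

A_b = π·12²/4 = 113.1 mm²; f_rv = 182 × 1000 / (7 × 113.1) = 229.9 MPa.
F'_nt = 1.3 F_nt − (F_nt / φF_nv) f_rv = 1.3·780 − (780/(0.75·469))·229.9 = 504.2 MPa, capped at F_nt → F'_nt = 504.2 MPa.
R_n = F'_nt · A_b · n = 504.2 × 113.1 × 7 / 1000 = 399.2 kN.
Design strength φR_n = 0.75 × 399.2 = 299 kN.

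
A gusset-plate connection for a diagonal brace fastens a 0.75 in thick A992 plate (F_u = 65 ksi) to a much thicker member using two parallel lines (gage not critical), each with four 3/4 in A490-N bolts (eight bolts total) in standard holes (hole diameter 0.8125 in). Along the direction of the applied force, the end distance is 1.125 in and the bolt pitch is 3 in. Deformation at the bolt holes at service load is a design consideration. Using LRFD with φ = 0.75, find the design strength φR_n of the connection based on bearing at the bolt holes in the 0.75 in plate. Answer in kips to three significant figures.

458 kips

Per bolt r_n = 1.2 l_c t F_u ≤ 2.4 d t F_u; upper limit = 2.4 × 0.75 × 0.75 × 65 = 87.75 kips.
Edge bolt: l_c = 1.125 − 0.8125/2 = 0.7188 in → 1.2 × 0.7188 × 0.75 × 65 = 42.05 → r_n = 42.05 kips.
Interior bolts: l_c = 3 − 0.8125 = 2.188 in → 1.2 × 2.188 × 0.75 × 65 = 128 → r_n = 87.75 kips.
R_n = 2 × 42.05 + 6 × 87.75 = 610.6 kips.
Design strength φR_n = 0.75 × 610.6 = 458 kips.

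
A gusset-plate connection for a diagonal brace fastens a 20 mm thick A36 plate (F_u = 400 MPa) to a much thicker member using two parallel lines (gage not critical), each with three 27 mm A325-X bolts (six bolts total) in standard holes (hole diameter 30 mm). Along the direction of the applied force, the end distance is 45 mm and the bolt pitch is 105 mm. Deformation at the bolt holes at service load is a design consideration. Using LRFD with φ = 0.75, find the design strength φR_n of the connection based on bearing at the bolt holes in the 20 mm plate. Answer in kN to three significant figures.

1990 kN

Per bolt r_n = 1.2 l_c t F_u ≤ 2.4 d t F_u; upper limit = 2.4 × 27 × 20 × 400 / 1000 = 518.4 kN.
Edge bolt: l_c = 45 − 30/2 = 30 mm → 1.2 × 30 × 20 × 400 / 1000 = 288 → r_n = 288 kN.
Interior bolts: l_c = 105 − 30 = 75 mm → 1.2 × 75 × 20 × 400 / 1000 = 720 → r_n = 518.4 kN.
R_n = 2 × 288 + 4 × 518.4 = 2650 kN.
Design strength φR_n = 0.75 × 2650 = 1990 kN.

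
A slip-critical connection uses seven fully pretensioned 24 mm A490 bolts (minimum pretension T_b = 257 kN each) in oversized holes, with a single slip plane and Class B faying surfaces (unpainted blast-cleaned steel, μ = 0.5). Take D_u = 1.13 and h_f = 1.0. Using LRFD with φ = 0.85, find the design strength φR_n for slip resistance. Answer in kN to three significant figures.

864 kN

R_n = μ · D_u · h_f · T_b · n_s · n_b = 0.5 × 1.13 × 1.0 × 257 × 1 × 7 = 1016 kN.
Design strength φR_n = 0.85 × 1016 = 864 kN.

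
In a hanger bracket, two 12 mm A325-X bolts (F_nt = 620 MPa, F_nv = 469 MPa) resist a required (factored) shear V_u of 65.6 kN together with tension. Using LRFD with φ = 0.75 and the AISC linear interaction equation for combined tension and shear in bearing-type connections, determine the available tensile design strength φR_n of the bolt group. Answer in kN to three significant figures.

A_b = π·12²/4 = 113.1 mm²; f_rv = 65.6 × 1000 / (2 × 113.1) = 290 MPa.
F'_nt = 1.3 F_nt − (F_nt / φF_nv) f_rv = 1.3·620 − (620/(0.75·469))·290 = 294.8 MPa, capped at F_nt → F'_nt = 294.8 MPa.
R_n = F'_nt · A_b · n = 294.8 × 113.1 × 2 / 1000 = 66.69 kN.
Design strength φR_n = 0.75 × 66.69 = 50 kN.

50 kN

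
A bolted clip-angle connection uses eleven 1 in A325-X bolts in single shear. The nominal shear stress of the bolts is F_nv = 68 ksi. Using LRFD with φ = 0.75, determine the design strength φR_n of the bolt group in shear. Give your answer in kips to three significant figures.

441 kips

A_b = π × 1² / 4 = 0.7854 in².
R_n = F_nv · A_b · n · n_s = 68 × 0.7854 × 11 × 1 = 587.5 kips.
Design strength φR_n = 0.75 × 587.5 = 441 kips.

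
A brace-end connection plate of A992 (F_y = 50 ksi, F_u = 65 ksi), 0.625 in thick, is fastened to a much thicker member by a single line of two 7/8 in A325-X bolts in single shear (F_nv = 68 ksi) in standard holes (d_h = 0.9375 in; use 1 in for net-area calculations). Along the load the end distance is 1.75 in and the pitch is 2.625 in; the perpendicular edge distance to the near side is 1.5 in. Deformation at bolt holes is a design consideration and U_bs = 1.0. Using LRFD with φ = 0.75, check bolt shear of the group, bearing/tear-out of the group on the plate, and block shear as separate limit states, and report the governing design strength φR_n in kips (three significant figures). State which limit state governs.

61.3 kips (bolt shear governs)

Bolt shear: A_b = π·0.875²/4 = 0.6013 in²; R_n = 68 × 0.6013 × 2 × 1 = 81.78 kips → 0.75 × 81.78 = 61.3 kips.
Bearing: edge l_c = 1.281, r_n = 62.46 kips; interior l_c = 1.688, r_n = 82.27 kips; R_n = 62.46 + 1·82.27 = 144.7 kips → 109 kips.
Block shear: A_gv = 2.734, A_nv = 1.797, A_nt = 0.625 in²; R_n = min(0.6F_uA_nv, 0.6F_yA_gv) + U_bs·F_u·A_nt = 110.7 kips → 83 kips.
Bolt shear governs: 61.3 kips.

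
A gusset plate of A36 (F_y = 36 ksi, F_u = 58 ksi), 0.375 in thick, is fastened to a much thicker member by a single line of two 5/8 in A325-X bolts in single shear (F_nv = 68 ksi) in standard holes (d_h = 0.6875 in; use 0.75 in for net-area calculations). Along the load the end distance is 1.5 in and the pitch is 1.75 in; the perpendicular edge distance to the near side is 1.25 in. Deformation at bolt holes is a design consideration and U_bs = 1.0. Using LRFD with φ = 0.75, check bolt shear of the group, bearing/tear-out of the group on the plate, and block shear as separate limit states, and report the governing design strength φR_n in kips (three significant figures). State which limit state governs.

31.3 kips (bolt shear governs)

Bolt shear: A_b = π·0.625²/4 = 0.3068 in²; R_n = 68 × 0.3068 × 2 × 1 = 41.72 kips → 0.75 × 41.72 = 31.3 kips.
Bearing: edge l_c = 1.156, r_n = 30.18 kips; interior l_c = 1.062, r_n = 27.73 kips; R_n = 30.18 + 1·27.73 = 57.91 kips → 43.4 kips.
Block shear: A_gv = 1.219, A_nv = 0.7969, A_nt = 0.3281 in²; R_n = min(0.6F_uA_nv, 0.6F_yA_gv) + U_bs·F_u·A_nt = 45.36 kips → 34 kips.
Bolt shear governs: 31.3 kips.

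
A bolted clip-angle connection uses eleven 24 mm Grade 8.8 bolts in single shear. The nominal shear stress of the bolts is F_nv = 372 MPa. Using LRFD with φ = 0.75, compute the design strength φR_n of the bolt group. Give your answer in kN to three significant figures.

1390 kN

A_b = π × 24² / 4 = 452.4 mm².
R_n = F_nv · A_b · n · n_s = 372 × 452.4 × 11 × 1 / 1000 = 1851 kN.
Design strength φR_n = 0.75 × 1851 = 1390 kN.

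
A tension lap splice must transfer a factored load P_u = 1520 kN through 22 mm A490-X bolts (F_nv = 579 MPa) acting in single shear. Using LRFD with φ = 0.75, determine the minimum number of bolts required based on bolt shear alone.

10 bolts

A_b = π·22²/4 = 380.1 mm².
Per-bolt design strength φR_n = 0.75 × 579 × 380.1 × 1 / 1000 = 165.1 kN.
n ≥ 1520 / 165.1 = 9.208 → use 10 bolts.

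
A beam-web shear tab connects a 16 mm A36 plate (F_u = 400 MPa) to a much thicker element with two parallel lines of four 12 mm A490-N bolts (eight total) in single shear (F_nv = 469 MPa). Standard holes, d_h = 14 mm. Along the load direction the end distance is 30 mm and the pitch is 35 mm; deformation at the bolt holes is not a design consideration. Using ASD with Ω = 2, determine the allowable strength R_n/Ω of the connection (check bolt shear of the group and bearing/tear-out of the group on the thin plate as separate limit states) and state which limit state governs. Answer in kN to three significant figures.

Bolt shear: A_b = π·12²/4 = 113.1 mm²; R_n = 469 × 113.1 × 8 × 1 / 1000 = 424.3 kN → 424.3 / 2 = 212 kN.
Bearing (1.5 l_c t F_u ≤ 3.0 d t F_u): upper limit = 3.0·12·16·400 / 1000 = 230.4 kN.
  Edge l_c = 30 − 14/2 = 23 → r_n = 220.8 kN; interior l_c = 35 − 14 = 21 → r_n = 201.6 kN.
  R_n,bearing = 2·220.8 + 6·201.6 = 1651 kN → 1651 / 2 = 826 kN.
Bolt shear governs: 212 kN.

212 kN (bolt shear governs)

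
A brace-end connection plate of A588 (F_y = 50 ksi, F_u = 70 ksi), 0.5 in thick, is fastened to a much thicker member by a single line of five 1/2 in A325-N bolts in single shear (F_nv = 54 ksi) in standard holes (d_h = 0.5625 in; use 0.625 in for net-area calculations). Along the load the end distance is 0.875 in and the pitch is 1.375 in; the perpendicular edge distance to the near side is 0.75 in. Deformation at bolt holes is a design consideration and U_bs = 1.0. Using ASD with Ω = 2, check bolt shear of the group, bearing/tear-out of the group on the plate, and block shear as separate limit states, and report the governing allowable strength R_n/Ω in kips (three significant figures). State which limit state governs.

Bolt shear: A_b = π·0.5²/4 = 0.1963 in²; R_n = 54 × 0.1963 × 5 × 1 = 53.01 kips → 53.01 / 2 = 26.5 kips.
Bearing: edge l_c = 0.5938, r_n = 24.94 kips; interior l_c = 0.8125, r_n = 34.12 kips; R_n = 24.94 + 4·34.12 = 161.4 kips → 80.7 kips.
Block shear: A_gv = 3.188, A_nv = 1.781, A_nt = 0.2188 in²; R_n = min(0.6F_uA_nv, 0.6F_yA_gv) + U_bs·F_u·A_nt = 90.12 kips → 45.1 kips.
Bolt shear governs: 26.5 kips.

26.5 kips (bolt shear governs)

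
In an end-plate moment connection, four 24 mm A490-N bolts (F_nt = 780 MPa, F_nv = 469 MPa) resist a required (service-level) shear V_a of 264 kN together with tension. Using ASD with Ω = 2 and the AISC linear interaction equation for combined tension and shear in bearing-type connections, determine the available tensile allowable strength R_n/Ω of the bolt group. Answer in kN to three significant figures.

A_b = π·24²/4 = 452.4 mm²; f_rv = 264 × 1000 / (4 × 452.4) = 145.9 MPa.
F'_nt = 1.3 F_nt − (Ω F_nt / F_nv) f_rv = 1.3·780 − (2·780/469)·145.9 = 528.7 MPa, capped at F_nt → F'_nt = 528.7 MPa.
R_n = F'_nt · A_b · n = 528.7 × 452.4 × 4 / 1000 = 956.8 kN.
Allowable strength R_n/Ω = 956.8 / 2 = 478 kN.

478 kN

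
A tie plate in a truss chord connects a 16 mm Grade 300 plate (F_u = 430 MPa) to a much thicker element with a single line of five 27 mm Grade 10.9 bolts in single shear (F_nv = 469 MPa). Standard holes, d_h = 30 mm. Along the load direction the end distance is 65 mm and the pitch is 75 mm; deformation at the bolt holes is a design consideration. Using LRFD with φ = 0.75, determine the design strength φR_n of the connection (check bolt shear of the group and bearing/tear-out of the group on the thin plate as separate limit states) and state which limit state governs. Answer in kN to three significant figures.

1010 kN (bolt shear governs)

Bolt shear: A_b = π·27²/4 = 572.6 mm²; R_n = 469 × 572.6 × 5 × 1 / 1000 = 1343 kN → 0.75 × 1343 = 1010 kN.
Bearing (1.2 l_c t F_u ≤ 2.4 d t F_u): upper limit = 2.4·27·16·430 / 1000 = 445.8 kN.
  Edge l_c = 65 − 30/2 = 50 → r_n = 412.8 kN; interior l_c = 75 − 30 = 45 → r_n = 371.5 kN.
  R_n,bearing = 1·412.8 + 4·371.5 = 1899 kN → 0.75 × 1899 = 1420 kN.
Bolt shear governs: 1010 kN.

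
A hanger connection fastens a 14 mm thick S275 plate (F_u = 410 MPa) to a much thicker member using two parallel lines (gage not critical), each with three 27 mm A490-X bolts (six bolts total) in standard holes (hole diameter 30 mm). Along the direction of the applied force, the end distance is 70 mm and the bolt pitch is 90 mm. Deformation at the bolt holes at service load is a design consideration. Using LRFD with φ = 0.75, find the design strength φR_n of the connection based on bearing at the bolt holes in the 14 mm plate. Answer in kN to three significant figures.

Per bolt r_n = 1.2 l_c t F_u ≤ 2.4 d t F_u; upper limit = 2.4 × 27 × 14 × 410 / 1000 = 372 kN.
Edge bolt: l_c = 70 − 30/2 = 55 mm → 1.2 × 55 × 14 × 410 / 1000 = 378.8 → r_n = 372 kN.
Interior bolts: l_c = 90 − 30 = 60 mm → 1.2 × 60 × 14 × 410 / 1000 = 413.3 → r_n = 372 kN.
R_n = 2 × 372 + 4 × 372 = 2232 kN.
Design strength φR_n = 0.75 × 2232 = 1670 kN.

1670 kN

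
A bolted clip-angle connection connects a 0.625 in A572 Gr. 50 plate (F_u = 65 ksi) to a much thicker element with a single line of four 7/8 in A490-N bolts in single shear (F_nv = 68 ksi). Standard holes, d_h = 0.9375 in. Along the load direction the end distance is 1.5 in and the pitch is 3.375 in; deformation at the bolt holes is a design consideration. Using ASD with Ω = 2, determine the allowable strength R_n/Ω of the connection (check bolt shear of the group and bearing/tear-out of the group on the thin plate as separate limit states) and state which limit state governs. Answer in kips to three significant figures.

Bolt shear: A_b = π·0.875²/4 = 0.6013 in²; R_n = 68 × 0.6013 × 4 × 1 = 163.6 kips → 163.6 / 2 = 81.8 kips.
Bearing (1.2 l_c t F_u ≤ 2.4 d t F_u): upper limit = 2.4·0.875·0.625·65 = 85.31 kips.
  Edge l_c = 1.5 − 0.9375/2 = 1.031 → r_n = 50.27 kips; interior l_c = 3.375 − 0.9375 = 2.438 → r_n = 85.31 kips.
  R_n,bearing = 1·50.27 + 3·85.31 = 306.2 kips → 306.2 / 2 = 153 kips.
Bolt shear governs: 81.8 kips.

81.8 kips (bolt shear governs)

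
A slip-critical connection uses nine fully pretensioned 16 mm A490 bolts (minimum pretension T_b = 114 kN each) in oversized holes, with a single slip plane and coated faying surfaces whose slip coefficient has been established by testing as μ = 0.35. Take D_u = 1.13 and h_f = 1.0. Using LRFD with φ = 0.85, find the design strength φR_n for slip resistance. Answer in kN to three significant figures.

345 kN

R_n = μ · D_u · h_f · T_b · n_s · n_b = 0.35 × 1.13 × 1.0 × 114 × 1 × 9 = 405.8 kN.
Design strength φR_n = 0.85 × 405.8 = 345 kN.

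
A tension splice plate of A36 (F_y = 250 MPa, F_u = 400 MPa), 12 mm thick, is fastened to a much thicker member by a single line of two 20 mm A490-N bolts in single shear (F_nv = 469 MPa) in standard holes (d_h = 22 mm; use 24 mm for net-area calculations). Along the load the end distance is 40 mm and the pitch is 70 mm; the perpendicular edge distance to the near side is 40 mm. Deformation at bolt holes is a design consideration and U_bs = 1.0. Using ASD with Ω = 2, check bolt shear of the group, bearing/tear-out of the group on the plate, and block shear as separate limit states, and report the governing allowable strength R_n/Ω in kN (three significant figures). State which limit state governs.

147 kN (bolt shear governs)

Bolt shear: A_b = π·20²/4 = 314.2 mm²; R_n = 469 × 314.2 × 2 × 1 / 1000 = 294.7 kN → 294.7 / 2 = 147 kN.
Bearing: edge l_c = 29, r_n = 167 kN; interior l_c = 48, r_n = 230.4 kN; R_n = 167 + 1·230.4 = 397.4 kN → 199 kN.
Block shear: A_gv = 1320, A_nv = 888, A_nt = 336 mm²; R_n = min(0.6F_uA_nv, 0.6F_yA_gv) + U_bs·F_u·A_nt = 332.4 kN → 166 kN.
Bolt shear governs: 147 kN.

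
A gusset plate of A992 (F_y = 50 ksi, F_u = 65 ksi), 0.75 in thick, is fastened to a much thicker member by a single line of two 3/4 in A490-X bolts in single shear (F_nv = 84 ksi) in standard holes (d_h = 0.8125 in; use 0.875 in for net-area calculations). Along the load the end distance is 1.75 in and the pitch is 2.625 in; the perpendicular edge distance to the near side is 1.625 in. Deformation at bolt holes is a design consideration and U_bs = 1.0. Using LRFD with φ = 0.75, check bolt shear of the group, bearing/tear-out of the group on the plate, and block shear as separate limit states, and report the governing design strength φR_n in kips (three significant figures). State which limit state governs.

55.7 kips (bolt shear governs)

Bolt shear: A_b = π·0.75²/4 = 0.4418 in²; R_n = 84 × 0.4418 × 2 × 1 = 74.22 kips → 0.75 × 74.22 = 55.7 kips.
Bearing: edge l_c = 1.344, r_n = 78.61 kips; interior l_c = 1.812, r_n = 87.75 kips; R_n = 78.61 + 1·87.75 = 166.4 kips → 125 kips.
Block shear: A_gv = 3.281, A_nv = 2.297, A_nt = 0.8906 in²; R_n = min(0.6F_uA_nv, 0.6F_yA_gv) + U_bs·F_u·A_nt = 147.5 kips → 111 kips.
Bolt shear governs: 55.7 kips.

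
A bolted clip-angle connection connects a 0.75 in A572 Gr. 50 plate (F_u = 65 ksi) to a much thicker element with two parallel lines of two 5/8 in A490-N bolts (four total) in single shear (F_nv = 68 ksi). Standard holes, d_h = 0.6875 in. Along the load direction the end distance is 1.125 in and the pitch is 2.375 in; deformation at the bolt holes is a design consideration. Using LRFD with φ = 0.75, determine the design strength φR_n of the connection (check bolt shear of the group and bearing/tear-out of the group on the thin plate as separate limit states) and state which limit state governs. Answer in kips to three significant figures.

Bolt shear: A_b = π·0.625²/4 = 0.3068 in²; R_n = 68 × 0.3068 × 4 × 1 = 83.45 kips → 0.75 × 83.45 = 62.6 kips.
Bearing (1.2 l_c t F_u ≤ 2.4 d t F_u): upper limit = 2.4·0.625·0.75·65 = 73.12 kips.
  Edge l_c = 1.125 − 0.6875/2 = 0.7812 → r_n = 45.7 kips; interior l_c = 2.375 − 0.6875 = 1.688 → r_n = 73.12 kips.
  R_n,bearing = 2·45.7 + 2·73.12 = 237.7 kips → 0.75 × 237.7 = 178 kips.
Bolt shear governs: 62.6 kips.

62.6 kips (bolt shear governs)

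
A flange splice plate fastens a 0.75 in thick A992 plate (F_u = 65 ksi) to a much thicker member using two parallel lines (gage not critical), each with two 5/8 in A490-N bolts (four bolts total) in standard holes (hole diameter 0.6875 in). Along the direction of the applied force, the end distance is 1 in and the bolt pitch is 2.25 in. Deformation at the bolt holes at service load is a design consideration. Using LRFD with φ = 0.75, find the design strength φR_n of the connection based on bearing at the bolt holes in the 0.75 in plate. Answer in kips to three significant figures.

167 kips

Per bolt r_n = 1.2 l_c t F_u ≤ 2.4 d t F_u; upper limit = 2.4 × 0.625 × 0.75 × 65 = 73.12 kips.
Edge bolt: l_c = 1 − 0.6875/2 = 0.6562 in → 1.2 × 0.6562 × 0.75 × 65 = 38.39 → r_n = 38.39 kips.
Interior bolts: l_c = 2.25 − 0.6875 = 1.562 in → 1.2 × 1.562 × 0.75 × 65 = 91.41 → r_n = 73.12 kips.
R_n = 2 × 38.39 + 2 × 73.12 = 223 kips.
Design strength φR_n = 0.75 × 223 = 167 kips.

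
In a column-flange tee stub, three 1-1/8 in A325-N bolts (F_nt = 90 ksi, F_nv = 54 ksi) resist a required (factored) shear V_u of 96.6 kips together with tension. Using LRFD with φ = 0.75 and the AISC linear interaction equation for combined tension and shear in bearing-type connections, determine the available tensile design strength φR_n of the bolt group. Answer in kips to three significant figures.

101 kips

A_b = π·1.125²/4 = 0.994 in²; f_rv = 96.6 / (3 × 0.994) = 32.39 ksi.
F'_nt = 1.3 F_nt − (F_nt / φF_nv) f_rv = 1.3·90 − (90/(0.75·54))·32.39 = 45.01 ksi, capped at F_nt → F'_nt = 45.01 ksi.
R_n = F'_nt · A_b · n = 45.01 × 0.994 × 3 = 134.2 kips.
Design strength φR_n = 0.75 × 134.2 = 101 kips.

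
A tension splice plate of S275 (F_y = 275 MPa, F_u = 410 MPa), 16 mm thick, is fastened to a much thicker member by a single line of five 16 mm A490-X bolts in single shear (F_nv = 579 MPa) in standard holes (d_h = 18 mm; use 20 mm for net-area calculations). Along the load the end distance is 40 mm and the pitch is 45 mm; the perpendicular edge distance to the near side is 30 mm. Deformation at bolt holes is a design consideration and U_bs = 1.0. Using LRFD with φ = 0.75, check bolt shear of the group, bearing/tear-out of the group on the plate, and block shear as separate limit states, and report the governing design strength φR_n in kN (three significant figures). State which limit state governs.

Bolt shear: A_b = π·16²/4 = 201.1 mm²; R_n = 579 × 201.1 × 5 × 1 / 1000 = 582.1 kN → 0.75 × 582.1 = 437 kN.
Bearing: edge l_c = 31, r_n = 244 kN; interior l_c = 27, r_n = 212.5 kN; R_n = 244 + 4·212.5 = 1094 kN → 821 kN.
Block shear: A_gv = 3520, A_nv = 2080, A_nt = 320 mm²; R_n = min(0.6F_uA_nv, 0.6F_yA_gv) + U_bs·F_u·A_nt = 642.9 kN → 482 kN.
Bolt shear governs: 437 kN.

437 kN (bolt shear governs)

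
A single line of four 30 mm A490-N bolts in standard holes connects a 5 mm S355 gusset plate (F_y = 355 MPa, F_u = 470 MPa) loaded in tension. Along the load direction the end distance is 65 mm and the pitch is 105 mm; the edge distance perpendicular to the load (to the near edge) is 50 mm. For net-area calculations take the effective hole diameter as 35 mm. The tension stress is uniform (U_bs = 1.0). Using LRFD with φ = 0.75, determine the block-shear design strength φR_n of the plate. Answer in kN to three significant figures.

330 kN

Shear plane L_v = 65 + 3·105 = 380 mm; A_gv = 380 × 5 = 1900 mm².
A_nv = (380 − 3.5·35) × 5 = 1288 mm².
A_nt = (50 − 0.5·35) × 5 = 162.5 mm².
0.6 F_u A_nv = 363.1 kN; 0.6 F_y A_gv = 404.7 kN → shear rupture governs the shear term.
R_n = 363.1 + 1.0 × 470 × 162.5 / 1000 = 439.4 kN.
Design strength φR_n = 0.75 × 439.4 = 330 kN.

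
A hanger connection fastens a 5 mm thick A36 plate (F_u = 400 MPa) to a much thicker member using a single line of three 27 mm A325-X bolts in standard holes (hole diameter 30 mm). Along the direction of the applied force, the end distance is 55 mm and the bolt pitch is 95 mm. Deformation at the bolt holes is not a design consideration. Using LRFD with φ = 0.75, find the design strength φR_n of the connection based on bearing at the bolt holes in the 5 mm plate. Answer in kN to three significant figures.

Per bolt r_n = 1.5 l_c t F_u ≤ 3.0 d t F_u; upper limit = 3.0 × 27 × 5 × 400 / 1000 = 162 kN.
Edge bolt: l_c = 55 − 30/2 = 40 mm → 1.5 × 40 × 5 × 400 / 1000 = 120 → r_n = 120 kN.
Interior bolts: l_c = 95 − 30 = 65 mm → 1.5 × 65 × 5 × 400 / 1000 = 195 → r_n = 162 kN.
R_n = 1 × 120 + 2 × 162 = 444 kN.
Design strength φR_n = 0.75 × 444 = 333 kN.

333 kN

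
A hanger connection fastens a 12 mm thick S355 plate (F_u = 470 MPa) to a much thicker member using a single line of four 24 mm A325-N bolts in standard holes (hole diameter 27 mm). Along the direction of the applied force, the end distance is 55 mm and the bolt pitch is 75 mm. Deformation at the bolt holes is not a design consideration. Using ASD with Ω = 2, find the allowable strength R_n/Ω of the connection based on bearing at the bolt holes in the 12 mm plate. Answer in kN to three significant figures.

Per bolt r_n = 1.5 l_c t F_u ≤ 3.0 d t F_u; upper limit = 3.0 × 24 × 12 × 470 / 1000 = 406.1 kN.
Edge bolt: l_c = 55 − 27/2 = 41.5 mm → 1.5 × 41.5 × 12 × 470 / 1000 = 351.1 → r_n = 351.1 kN.
Interior bolts: l_c = 75 − 27 = 48 mm → 1.5 × 48 × 12 × 470 / 1000 = 406.1 → r_n = 406.1 kN.
R_n = 1 × 351.1 + 3 × 406.1 = 1569 kN.
Allowable strength R_n/Ω = 1569 / 2 = 785 kN.

785 kN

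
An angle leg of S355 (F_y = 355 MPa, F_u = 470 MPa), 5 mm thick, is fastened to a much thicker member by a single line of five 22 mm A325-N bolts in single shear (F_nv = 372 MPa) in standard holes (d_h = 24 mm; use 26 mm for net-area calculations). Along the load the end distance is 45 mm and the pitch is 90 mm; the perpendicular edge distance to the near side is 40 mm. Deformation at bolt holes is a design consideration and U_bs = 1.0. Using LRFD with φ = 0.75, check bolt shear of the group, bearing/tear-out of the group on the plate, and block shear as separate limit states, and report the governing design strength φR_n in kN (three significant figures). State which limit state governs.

352 kN (block shear governs)

Bolt shear: A_b = π·22²/4 = 380.1 mm²; R_n = 372 × 380.1 × 5 × 1 / 1000 = 707 kN → 0.75 × 707 = 530 kN.
Bearing: edge l_c = 33, r_n = 93.06 kN; interior l_c = 66, r_n = 124.1 kN; R_n = 93.06 + 4·124.1 = 589.4 kN → 442 kN.
Block shear: A_gv = 2025, A_nv = 1440, A_nt = 135 mm²; R_n = min(0.6F_uA_nv, 0.6F_yA_gv) + U_bs·F_u·A_nt = 469.5 kN → 352 kN.
Block shear governs: 352 kN.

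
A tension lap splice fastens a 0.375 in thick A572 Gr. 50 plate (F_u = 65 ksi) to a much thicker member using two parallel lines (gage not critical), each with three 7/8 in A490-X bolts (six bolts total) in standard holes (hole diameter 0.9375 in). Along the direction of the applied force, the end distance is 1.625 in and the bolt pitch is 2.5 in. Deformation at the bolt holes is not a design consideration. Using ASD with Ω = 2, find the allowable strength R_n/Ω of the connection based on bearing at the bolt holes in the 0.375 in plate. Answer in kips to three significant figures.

157 kips

Per bolt r_n = 1.5 l_c t F_u ≤ 3.0 d t F_u; upper limit = 3.0 × 0.875 × 0.375 × 65 = 63.98 kips.
Edge bolt: l_c = 1.625 − 0.9375/2 = 1.156 in → 1.5 × 1.156 × 0.375 × 65 = 42.28 → r_n = 42.28 kips.
Interior bolts: l_c = 2.5 − 0.9375 = 1.562 in → 1.5 × 1.562 × 0.375 × 65 = 57.13 → r_n = 57.13 kips.
R_n = 2 × 42.28 + 4 × 57.13 = 313.1 kips.
Allowable strength R_n/Ω = 313.1 / 2 = 157 kips.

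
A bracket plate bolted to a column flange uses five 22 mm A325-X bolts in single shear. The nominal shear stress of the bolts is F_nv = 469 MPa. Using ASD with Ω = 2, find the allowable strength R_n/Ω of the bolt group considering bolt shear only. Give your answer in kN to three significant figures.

A_b = π × 22² / 4 = 380.1 mm².
R_n = F_nv · A_b · n · n_s = 469 × 380.1 × 5 × 1 / 1000 = 891.4 kN.
Allowable strength R_n/Ω = 891.4 / 2 = 446 kN.

446 kN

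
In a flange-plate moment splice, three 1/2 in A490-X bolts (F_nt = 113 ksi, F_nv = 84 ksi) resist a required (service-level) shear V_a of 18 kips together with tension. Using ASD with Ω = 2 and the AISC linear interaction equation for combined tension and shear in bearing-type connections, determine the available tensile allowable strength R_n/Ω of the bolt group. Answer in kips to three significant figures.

A_b = π·0.5²/4 = 0.1963 in²; f_rv = 18 / (3 × 0.1963) = 30.56 ksi.
F'_nt = 1.3 F_nt − (Ω F_nt / F_nv) f_rv = 1.3·113 − (2·113/84)·30.56 = 64.69 ksi, capped at F_nt → F'_nt = 64.69 ksi.
R_n = F'_nt · A_b · n = 64.69 × 0.1963 × 3 = 38.1 kips.
Allowable strength R_n/Ω = 38.1 / 2 = 19.1 kips.

19.1 kips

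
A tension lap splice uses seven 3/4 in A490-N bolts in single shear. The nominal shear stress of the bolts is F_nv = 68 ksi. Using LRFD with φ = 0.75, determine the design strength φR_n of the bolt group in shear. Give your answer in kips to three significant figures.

158 kips

A_b = π × 0.75² / 4 = 0.4418 in².
R_n = F_nv · A_b · n · n_s = 68 × 0.4418 × 7 × 1 = 210.3 kips.
Design strength φR_n = 0.75 × 210.3 = 158 kips.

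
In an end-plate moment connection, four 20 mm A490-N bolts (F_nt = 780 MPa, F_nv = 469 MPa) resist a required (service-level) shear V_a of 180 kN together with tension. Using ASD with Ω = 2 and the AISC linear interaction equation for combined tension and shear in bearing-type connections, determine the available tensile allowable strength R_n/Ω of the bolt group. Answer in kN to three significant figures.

A_b = π·20²/4 = 314.2 mm²; f_rv = 180 × 1000 / (4 × 314.2) = 143.2 MPa.
F'_nt = 1.3 F_nt − (Ω F_nt / F_nv) f_rv = 1.3·780 − (2·780/469)·143.2 = 537.6 MPa, capped at F_nt → F'_nt = 537.6 MPa.
R_n = F'_nt · A_b · n = 537.6 × 314.2 × 4 / 1000 = 675.5 kN.
Allowable strength R_n/Ω = 675.5 / 2 = 338 kN.

338 kN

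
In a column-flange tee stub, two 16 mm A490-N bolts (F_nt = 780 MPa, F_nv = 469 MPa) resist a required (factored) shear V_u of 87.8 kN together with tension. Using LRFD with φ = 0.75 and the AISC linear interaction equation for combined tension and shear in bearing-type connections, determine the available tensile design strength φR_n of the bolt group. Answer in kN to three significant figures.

A_b = π·16²/4 = 201.1 mm²; f_rv = 87.8 × 1000 / (2 × 201.1) = 218.3 MPa.
F'_nt = 1.3 F_nt − (F_nt / φF_nv) f_rv = 1.3·780 − (780/(0.75·469))·218.3 = 529.8 MPa, capped at F_nt → F'_nt = 529.8 MPa.
R_n = F'_nt · A_b · n = 529.8 × 201.1 × 2 / 1000 = 213.1 kN.
Design strength φR_n = 0.75 × 213.1 = 160 kN.

160 kN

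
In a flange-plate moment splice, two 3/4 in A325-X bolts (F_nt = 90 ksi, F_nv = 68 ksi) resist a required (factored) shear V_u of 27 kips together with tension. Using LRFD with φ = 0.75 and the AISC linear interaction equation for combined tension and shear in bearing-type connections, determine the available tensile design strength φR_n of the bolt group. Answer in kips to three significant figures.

41.8 kips

A_b = π·0.75²/4 = 0.4418 in²; f_rv = 27 / (2 × 0.4418) = 30.56 ksi.
F'_nt = 1.3 F_nt − (F_nt / φF_nv) f_rv = 1.3·90 − (90/(0.75·68))·30.56 = 63.07 ksi, capped at F_nt → F'_nt = 63.07 ksi.
R_n = F'_nt · A_b · n = 63.07 × 0.4418 × 2 = 55.73 kips.
Design strength φR_n = 0.75 × 55.73 = 41.8 kips.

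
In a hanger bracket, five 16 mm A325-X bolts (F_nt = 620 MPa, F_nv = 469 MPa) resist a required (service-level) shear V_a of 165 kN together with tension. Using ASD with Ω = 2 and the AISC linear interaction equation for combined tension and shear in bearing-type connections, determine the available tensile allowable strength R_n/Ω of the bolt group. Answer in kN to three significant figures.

A_b = π·16²/4 = 201.1 mm²; f_rv = 165 × 1000 / (5 × 201.1) = 164.1 MPa.
F'_nt = 1.3 F_nt − (Ω F_nt / F_nv) f_rv = 1.3·620 − (2·620/469)·164.1 = 372.1 MPa, capped at F_nt → F'_nt = 372.1 MPa.
R_n = F'_nt · A_b · n = 372.1 × 201.1 × 5 / 1000 = 374 kN.
Allowable strength R_n/Ω = 374 / 2 = 187 kN.

187 kN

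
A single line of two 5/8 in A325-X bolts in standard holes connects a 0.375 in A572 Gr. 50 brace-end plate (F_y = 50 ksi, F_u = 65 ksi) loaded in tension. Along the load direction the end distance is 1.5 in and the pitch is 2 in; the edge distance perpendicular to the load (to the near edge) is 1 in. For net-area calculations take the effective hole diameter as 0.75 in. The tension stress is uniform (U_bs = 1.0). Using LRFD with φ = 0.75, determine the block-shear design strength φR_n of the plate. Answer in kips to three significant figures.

Shear plane L_v = 1.5 + 1·2 = 3.5 in; A_gv = 3.5 × 0.375 = 1.312 in².
A_nv = (3.5 − 1.5·0.75) × 0.375 = 0.8906 in².
A_nt = (1 − 0.5·0.75) × 0.375 = 0.2344 in².
0.6 F_u A_nv = 34.73 kips; 0.6 F_y A_gv = 39.38 kips → shear rupture governs the shear term.
R_n = 34.73 + 1.0 × 65 × 0.2344 = 49.97 kips.
Design strength φR_n = 0.75 × 49.97 = 37.5 kips.

37.5 kips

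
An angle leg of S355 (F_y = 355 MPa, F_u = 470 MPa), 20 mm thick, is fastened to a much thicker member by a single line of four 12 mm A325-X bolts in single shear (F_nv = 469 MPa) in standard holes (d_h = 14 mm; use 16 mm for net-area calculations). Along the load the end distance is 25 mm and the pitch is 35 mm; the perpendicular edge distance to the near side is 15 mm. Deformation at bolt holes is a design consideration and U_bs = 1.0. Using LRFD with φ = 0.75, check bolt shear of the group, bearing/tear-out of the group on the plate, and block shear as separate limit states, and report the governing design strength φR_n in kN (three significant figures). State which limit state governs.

159 kN (bolt shear governs)

Bolt shear: A_b = π·12²/4 = 113.1 mm²; R_n = 469 × 113.1 × 4 × 1 / 1000 = 212.2 kN → 0.75 × 212.2 = 159 kN.
Bearing: edge l_c = 18, r_n = 203 kN; interior l_c = 21, r_n = 236.9 kN; R_n = 203 + 3·236.9 = 913.7 kN → 685 kN.
Block shear: A_gv = 2600, A_nv = 1480, A_nt = 140 mm²; R_n = min(0.6F_uA_nv, 0.6F_yA_gv) + U_bs·F_u·A_nt = 483.2 kN → 362 kN.
Bolt shear governs: 159 kN.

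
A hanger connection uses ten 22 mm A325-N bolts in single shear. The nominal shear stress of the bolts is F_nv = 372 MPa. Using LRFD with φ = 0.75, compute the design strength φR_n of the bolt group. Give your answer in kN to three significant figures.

A_b = π × 22² / 4 = 380.1 mm².
R_n = F_nv · A_b · n · n_s = 372 × 380.1 × 10 × 1 / 1000 = 1414 kN.
Design strength φR_n = 0.75 × 1414 = 1060 kN.

1060 kN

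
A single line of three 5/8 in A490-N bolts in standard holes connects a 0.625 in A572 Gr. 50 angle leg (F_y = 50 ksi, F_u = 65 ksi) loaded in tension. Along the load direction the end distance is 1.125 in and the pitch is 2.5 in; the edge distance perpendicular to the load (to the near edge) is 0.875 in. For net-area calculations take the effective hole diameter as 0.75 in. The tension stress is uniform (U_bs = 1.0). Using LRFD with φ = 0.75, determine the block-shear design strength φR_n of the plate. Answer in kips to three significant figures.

92.9 kips

Shear plane L_v = 1.125 + 2·2.5 = 6.125 in; A_gv = 6.125 × 0.625 = 3.828 in².
A_nv = (6.125 − 2.5·0.75) × 0.625 = 2.656 in².
A_nt = (0.875 − 0.5·0.75) × 0.625 = 0.3125 in².
0.6 F_u A_nv = 103.6 kips; 0.6 F_y A_gv = 114.8 kips → shear rupture governs the shear term.
R_n = 103.6 + 1.0 × 65 × 0.3125 = 123.9 kips.
Design strength φR_n = 0.75 × 123.9 = 92.9 kips.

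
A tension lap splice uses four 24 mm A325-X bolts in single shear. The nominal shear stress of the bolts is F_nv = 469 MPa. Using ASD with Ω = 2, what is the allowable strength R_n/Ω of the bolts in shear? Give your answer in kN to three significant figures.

A_b = π × 24² / 4 = 452.4 mm².
R_n = F_nv · A_b · n · n_s = 469 × 452.4 × 4 × 1 / 1000 = 848.7 kN.
Allowable strength R_n/Ω = 848.7 / 2 = 424 kN.

424 kN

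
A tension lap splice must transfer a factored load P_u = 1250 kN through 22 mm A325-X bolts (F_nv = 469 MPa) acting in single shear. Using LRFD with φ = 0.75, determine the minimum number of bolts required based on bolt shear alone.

A_b = π·22²/4 = 380.1 mm².
Per-bolt design strength φR_n = 0.75 × 469 × 380.1 × 1 / 1000 = 133.7 kN.
n ≥ 1250 / 133.7 = 9.348 → use 10 bolts.

10 bolts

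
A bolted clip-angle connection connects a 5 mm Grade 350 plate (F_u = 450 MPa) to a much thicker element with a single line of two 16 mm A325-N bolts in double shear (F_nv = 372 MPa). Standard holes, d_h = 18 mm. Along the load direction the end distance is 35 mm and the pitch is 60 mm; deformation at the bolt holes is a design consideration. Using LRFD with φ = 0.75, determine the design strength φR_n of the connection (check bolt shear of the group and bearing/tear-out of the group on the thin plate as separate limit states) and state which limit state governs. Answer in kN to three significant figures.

Bolt shear: A_b = π·16²/4 = 201.1 mm²; R_n = 372 × 201.1 × 2 × 2 / 1000 = 299.2 kN → 0.75 × 299.2 = 224 kN.
Bearing (1.2 l_c t F_u ≤ 2.4 d t F_u): upper limit = 2.4·16·5·450 / 1000 = 86.4 kN.
  Edge l_c = 35 − 18/2 = 26 → r_n = 70.2 kN; interior l_c = 60 − 18 = 42 → r_n = 86.4 kN.
  R_n,bearing = 1·70.2 + 1·86.4 = 156.6 kN → 0.75 × 156.6 = 117 kN.
Bearing governs: 117 kN.

117 kN (bearing governs)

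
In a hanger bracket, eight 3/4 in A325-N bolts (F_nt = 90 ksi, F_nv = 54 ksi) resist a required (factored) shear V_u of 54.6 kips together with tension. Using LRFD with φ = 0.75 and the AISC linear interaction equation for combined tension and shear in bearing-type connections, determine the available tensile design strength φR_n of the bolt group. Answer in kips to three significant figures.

219 kips

A_b = π·0.75²/4 = 0.4418 in²; f_rv = 54.6 / (8 × 0.4418) = 15.45 ksi.
F'_nt = 1.3 F_nt − (F_nt / φF_nv) f_rv = 1.3·90 − (90/(0.75·54))·15.45 = 82.67 ksi, capped at F_nt → F'_nt = 82.67 ksi.
R_n = F'_nt · A_b · n = 82.67 × 0.4418 × 8 = 292.2 kips.
Design strength φR_n = 0.75 × 292.2 = 219 kips.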